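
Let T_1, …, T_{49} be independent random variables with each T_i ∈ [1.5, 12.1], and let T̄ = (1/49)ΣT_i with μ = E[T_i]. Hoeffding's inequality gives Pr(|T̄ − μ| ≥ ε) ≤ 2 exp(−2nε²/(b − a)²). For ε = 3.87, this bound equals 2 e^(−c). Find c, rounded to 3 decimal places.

c = 2nε²/(b − a)² = 2·49·3.87² / 10.6² = 13.0628.

13.063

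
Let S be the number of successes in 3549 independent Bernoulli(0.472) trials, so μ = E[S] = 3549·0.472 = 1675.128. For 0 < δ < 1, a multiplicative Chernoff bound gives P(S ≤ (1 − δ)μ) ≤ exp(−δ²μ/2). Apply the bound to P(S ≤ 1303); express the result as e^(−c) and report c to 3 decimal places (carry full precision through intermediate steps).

Write 1303 = (1 − δ)μ, so δ = 1 − 1303/1675.128 = 0.222149…
Then the exponent is δ²μ/2 = (μ − 1303)²/(2μ) = 41.333930.

41.334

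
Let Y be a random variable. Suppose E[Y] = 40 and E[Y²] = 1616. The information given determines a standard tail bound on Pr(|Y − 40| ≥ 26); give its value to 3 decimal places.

The first two moments determine the variance, so Chebyshev's inequality is the sharpest standard bound available.
Var(Y) = E[Y²] − (E[Y])² = 1616 − 1600 = 16.
Chebyshev's inequality: Pr(|Y − μ| ≥ t) ≤ Var(Y)/t² = 16/676 = 0.0237.

0.024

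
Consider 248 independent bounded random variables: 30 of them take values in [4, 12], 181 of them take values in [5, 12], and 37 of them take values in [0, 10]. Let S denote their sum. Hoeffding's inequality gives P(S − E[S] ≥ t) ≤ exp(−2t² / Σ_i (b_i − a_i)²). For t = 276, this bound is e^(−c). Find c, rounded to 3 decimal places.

10.515

Σ(b_i − a_i)² = 30·8² + 181·7² + 37·10² = 14489.
c = 2t² / 14489 = 2·276² / 14489 = 10.5150.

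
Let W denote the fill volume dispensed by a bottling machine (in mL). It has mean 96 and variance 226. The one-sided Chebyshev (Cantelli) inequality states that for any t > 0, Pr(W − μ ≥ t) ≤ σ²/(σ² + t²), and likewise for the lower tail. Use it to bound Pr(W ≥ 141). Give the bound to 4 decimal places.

0.1004

Here σ² = 226 and t = 45, so σ² + t² = 2251.
Cantelli's bound: 226/2251 = 0.1004.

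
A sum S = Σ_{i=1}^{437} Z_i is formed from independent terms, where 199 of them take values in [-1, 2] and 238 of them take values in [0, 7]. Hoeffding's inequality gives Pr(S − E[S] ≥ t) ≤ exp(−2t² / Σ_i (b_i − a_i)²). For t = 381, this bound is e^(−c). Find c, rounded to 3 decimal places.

21.580

Σ(b_i − a_i)² = 199·3² + 238·7² = 13453.
c = 2t² / 13453 = 2·381² / 13453 = 21.5805.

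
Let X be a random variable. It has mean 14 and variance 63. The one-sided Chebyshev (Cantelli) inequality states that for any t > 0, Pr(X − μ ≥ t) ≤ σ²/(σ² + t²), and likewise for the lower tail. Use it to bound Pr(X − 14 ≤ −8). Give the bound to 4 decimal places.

Here σ² = 63 and t = 8, so σ² + t² = 127.
Cantelli's bound: 63/127 = 0.4961.

0.4961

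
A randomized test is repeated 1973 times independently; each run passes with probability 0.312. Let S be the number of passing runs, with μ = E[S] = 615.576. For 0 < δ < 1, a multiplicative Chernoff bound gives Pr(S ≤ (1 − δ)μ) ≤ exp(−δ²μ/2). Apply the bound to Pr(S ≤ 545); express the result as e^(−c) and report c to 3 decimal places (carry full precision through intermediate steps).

Write 545 = (1 − δ)μ, so δ = 1 − 545/615.576 = 0.1146503…
Then the exponent is δ²μ/2 = (μ − 545)²/(2μ) = 4.045781.

4.046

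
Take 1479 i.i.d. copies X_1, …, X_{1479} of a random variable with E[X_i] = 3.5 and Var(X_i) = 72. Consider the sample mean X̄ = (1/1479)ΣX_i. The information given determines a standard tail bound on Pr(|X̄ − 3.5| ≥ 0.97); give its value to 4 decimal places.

0.0517

With mean and variance of each term known, Chebyshev's inequality bounds the deviation of the sum (or sample mean).
Var(X̄) = Var(X_i)/n = 72/1479 = 0.048682.
Chebyshev: Pr(|X̄ − 3.5| ≥ 0.97) ≤ Var(X̄)/(0.97)² = 72/(1479·0.97²) = 0.0517.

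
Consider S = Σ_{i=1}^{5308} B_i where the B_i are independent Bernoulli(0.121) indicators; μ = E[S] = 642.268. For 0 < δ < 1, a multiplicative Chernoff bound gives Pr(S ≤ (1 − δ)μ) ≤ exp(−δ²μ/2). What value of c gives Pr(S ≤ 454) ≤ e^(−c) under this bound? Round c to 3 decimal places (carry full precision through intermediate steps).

27.593

Write 454 = (1 − δ)μ, so δ = 1 − 454/642.268 = 0.29313…
Then the exponent is δ²μ/2 = (μ − 454)²/(2μ) = 27.593497.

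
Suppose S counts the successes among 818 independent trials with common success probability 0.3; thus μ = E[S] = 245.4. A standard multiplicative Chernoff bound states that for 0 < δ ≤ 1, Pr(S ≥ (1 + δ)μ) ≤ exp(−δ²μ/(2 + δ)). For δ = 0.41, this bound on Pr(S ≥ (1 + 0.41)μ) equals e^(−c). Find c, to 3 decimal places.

17.117

c = δ²μ/(2 + δ) = 0.41²·245.4/(2 + 0.41) = 17.1169.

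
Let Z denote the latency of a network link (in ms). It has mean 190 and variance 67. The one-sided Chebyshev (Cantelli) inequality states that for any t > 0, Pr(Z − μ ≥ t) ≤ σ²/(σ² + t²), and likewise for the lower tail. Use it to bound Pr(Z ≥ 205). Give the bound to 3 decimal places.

0.229

Here σ² = 67 and t = 15, so σ² + t² = 292.
Cantelli's bound: 67/292 = 0.2295.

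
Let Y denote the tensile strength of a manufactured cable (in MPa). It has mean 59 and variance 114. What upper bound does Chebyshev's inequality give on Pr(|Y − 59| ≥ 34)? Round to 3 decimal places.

0.099

Chebyshev: Pr(|Y − μ| ≥ t) ≤ Var(Y)/t².
Bound = 114 / 1156 = 0.0986.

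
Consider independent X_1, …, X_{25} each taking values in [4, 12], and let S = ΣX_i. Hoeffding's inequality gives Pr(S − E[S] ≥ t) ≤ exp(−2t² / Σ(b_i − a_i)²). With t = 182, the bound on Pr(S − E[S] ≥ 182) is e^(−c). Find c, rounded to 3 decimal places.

Σ(b_i − a_i)² = 25·(8)² = 1600.
c = 2t²/1600 = 2·182²/1600 = 41.4050.

41.405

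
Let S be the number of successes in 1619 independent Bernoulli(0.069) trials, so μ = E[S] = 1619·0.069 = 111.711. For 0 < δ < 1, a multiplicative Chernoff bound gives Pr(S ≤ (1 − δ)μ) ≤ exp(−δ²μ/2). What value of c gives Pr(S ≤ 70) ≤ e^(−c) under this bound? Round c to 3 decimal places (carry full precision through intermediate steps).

Write 70 = (1 − δ)μ, so δ = 1 − 70/111.711 = 0.3733831…
Then the exponent is δ²μ/2 = (μ − 70)²/(2μ) = 7.787091.

7.787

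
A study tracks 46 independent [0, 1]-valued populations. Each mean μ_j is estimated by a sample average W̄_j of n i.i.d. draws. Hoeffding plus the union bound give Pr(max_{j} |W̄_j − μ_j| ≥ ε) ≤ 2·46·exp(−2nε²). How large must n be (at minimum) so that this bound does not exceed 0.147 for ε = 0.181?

Need 2·46·exp(−2nε²) ≤ 0.147, i.e. exp(−2nε²) ≤ 0.147/92.
So 2nε² ≥ ln(92/0.147) = 6.439111.
Hence n ≥ 6.439111/(2·0.181²) = 98.274.
The smallest integer n is 99.

99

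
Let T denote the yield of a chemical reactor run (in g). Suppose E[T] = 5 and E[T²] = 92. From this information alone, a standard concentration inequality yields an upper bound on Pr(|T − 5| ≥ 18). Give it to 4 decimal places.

The first two moments determine the variance, so Chebyshev's inequality is the sharpest standard bound available.
Var(T) = E[T²] − (E[T])² = 92 − 25 = 67.
Chebyshev's inequality: Pr(|T − μ| ≥ t) ≤ Var(T)/t² = 67/324 = 0.2068.

0.2068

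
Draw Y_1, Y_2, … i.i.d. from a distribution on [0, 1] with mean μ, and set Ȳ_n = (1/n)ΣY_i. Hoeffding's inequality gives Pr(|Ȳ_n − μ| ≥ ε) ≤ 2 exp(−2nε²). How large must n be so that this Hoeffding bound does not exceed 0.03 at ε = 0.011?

Require 2·exp(−2nε²) ≤ 0.03, i.e. 2nε² ≥ ln(2/0.03) = 4.199705.
So n ≥ 4.199705 / (2·0.011²) = 17354.153.
The smallest integer n is 17355.

17355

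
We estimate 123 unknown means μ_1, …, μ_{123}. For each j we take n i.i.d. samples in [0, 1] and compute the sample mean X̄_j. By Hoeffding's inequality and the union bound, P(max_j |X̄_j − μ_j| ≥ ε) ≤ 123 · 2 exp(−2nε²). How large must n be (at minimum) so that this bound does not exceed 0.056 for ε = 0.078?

690

Need 2·123·exp(−2nε²) ≤ 0.056, i.e. exp(−2nε²) ≤ 0.056/246.
So 2nε² ≥ ln(246/0.056) = 8.387735.
Hence n ≥ 8.387735/(2·0.078²) = 689.327.
The smallest integer n is 690.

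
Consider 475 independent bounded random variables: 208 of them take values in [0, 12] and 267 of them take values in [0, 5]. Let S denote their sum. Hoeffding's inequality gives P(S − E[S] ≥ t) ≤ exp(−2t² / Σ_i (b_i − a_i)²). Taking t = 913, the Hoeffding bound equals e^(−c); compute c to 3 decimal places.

45.517

Σ(b_i − a_i)² = 208·12² + 267·5² = 36627.
c = 2t² / 36627 = 2·913² / 36627 = 45.5166.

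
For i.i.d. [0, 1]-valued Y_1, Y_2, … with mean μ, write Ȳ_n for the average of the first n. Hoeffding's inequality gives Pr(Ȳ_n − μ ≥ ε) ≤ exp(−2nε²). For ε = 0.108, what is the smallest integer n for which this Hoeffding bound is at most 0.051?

128

Require exp(−2nε²) ≤ 0.051, i.e. 2nε² ≥ ln(1/0.051) = 2.975930.
So n ≥ 2.975930 / (2·0.108²) = 127.569.
The smallest integer n is 128.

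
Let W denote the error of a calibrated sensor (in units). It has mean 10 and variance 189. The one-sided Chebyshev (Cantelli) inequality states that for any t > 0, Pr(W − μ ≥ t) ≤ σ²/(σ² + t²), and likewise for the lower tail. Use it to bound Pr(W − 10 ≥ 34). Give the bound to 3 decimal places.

Here σ² = 189 and t = 34, so σ² + t² = 1345.
Cantelli's bound: 189/1345 = 0.1405.

0.141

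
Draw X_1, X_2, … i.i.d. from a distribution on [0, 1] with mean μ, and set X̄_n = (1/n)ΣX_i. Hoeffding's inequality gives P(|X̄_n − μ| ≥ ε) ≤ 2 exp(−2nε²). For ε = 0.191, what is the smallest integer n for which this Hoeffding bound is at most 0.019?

64

Require 2·exp(−2nε²) ≤ 0.019, i.e. 2nε² ≥ ln(2/0.019) = 4.656463.
So n ≥ 4.656463 / (2·0.191²) = 63.820.
The smallest integer n is 64.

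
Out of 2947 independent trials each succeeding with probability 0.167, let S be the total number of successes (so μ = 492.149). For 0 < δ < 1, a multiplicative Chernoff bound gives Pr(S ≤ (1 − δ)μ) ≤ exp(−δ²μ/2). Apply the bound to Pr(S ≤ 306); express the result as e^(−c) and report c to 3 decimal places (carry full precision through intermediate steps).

35.204

Write 306 = (1 − δ)μ, so δ = 1 − 306/492.149 = 0.3782371…
Then the exponent is δ²μ/2 = (μ − 306)²/(2μ) = 35.204227.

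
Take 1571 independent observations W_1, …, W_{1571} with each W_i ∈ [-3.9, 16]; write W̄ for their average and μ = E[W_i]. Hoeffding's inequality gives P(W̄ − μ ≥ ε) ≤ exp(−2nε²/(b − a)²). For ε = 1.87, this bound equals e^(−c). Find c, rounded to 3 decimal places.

27.745

c = 2nε²/(b − a)² = 2·1571·1.87² / 19.9² = 27.7449.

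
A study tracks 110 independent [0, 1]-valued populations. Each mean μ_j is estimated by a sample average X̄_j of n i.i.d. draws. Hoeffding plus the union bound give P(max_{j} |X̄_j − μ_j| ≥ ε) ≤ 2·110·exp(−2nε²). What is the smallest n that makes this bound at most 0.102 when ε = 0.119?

272

Need 2·110·exp(−2nε²) ≤ 0.102, i.e. exp(−2nε²) ≤ 0.102/220.
So 2nε² ≥ ln(220/0.102) = 7.676410.
Hence n ≥ 7.676410/(2·0.119²) = 271.041.
The smallest integer n is 272.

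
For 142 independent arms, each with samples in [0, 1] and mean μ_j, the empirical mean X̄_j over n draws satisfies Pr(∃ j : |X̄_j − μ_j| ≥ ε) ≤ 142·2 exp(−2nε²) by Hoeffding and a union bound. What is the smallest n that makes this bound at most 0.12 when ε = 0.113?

Need 2·142·exp(−2nε²) ≤ 0.12, i.e. exp(−2nε²) ≤ 0.12/284.
So 2nε² ≥ ln(284/0.12) = 7.769238.
Hence n ≥ 7.769238/(2·0.113²) = 304.223.
The smallest integer n is 305.

305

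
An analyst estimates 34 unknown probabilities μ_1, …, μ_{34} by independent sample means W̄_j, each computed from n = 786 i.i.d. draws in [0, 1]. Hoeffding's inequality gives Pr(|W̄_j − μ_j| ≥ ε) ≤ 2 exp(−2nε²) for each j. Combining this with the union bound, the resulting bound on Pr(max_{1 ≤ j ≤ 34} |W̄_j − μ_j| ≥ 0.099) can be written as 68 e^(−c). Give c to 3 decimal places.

15.407

Union bound over the 34 events: Pr(max_{1 ≤ j ≤ 34} |W̄_j − μ_j| ≥ 0.099) ≤ 34·2·exp(−2nε²) = 68 exp(−2·786·0.099²).
So c = 2·786·0.099² = 15.4072.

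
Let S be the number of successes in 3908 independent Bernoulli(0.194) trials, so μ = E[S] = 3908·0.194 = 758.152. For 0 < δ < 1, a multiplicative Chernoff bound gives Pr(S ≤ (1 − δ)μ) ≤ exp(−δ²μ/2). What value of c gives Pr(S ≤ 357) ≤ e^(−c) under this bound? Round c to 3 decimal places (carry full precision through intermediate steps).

Write 357 = (1 − δ)μ, so δ = 1 − 357/758.152 = 0.5291182…
Then the exponent is δ²μ/2 = (μ − 357)²/(2μ) = 106.128406.

106.128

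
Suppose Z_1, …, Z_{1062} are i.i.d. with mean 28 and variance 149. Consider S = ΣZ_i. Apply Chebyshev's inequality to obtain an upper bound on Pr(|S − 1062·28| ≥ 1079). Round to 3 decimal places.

Var(S) = n·Var(Z_i) = 1062·149 = 158238.
Chebyshev: Pr(|S − 1062·28| ≥ 1079) ≤ Var(S)/1079² = 158238/1164241 = 0.1359.

0.136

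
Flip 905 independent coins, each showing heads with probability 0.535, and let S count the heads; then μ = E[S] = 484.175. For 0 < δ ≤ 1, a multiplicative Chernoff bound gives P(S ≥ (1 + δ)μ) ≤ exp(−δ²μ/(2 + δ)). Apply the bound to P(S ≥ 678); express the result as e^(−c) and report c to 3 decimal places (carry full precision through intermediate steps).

32.326

Write 678 = (1 + δ)μ, so δ = 678/484.175 − 1 = 0.4003201…
Then the exponent is δ²μ/(2 + δ) = (678 − μ)² / (μ·(2 + δ)) = 32.325709.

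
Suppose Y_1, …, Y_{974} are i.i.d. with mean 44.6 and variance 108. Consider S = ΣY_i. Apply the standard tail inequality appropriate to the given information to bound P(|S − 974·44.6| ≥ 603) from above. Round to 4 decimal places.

With mean and variance of each term known, Chebyshev's inequality bounds the deviation of the sum (or sample mean).
Var(S) = n·Var(Y_i) = 974·108 = 105192.
Chebyshev: P(|S − 974·44.6| ≥ 603) ≤ Var(S)/603² = 105192/363609 = 0.2893.

0.2893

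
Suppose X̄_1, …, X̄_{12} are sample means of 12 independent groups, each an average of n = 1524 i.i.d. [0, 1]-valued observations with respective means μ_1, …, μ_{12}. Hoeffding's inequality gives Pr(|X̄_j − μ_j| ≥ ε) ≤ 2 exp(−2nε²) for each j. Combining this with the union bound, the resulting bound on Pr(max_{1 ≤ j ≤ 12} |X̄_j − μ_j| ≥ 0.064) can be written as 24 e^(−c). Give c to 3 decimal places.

12.485

Union bound over the 12 events: Pr(max_{1 ≤ j ≤ 12} |X̄_j − μ_j| ≥ 0.064) ≤ 12·2·exp(−2nε²) = 24 exp(−2·1524·0.064²).
So c = 2·1524·0.064² = 12.4846.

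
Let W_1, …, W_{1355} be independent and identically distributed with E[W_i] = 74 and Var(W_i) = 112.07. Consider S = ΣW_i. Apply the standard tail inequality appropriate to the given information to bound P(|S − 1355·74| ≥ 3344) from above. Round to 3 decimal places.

With mean and variance of each term known, Chebyshev's inequality bounds the deviation of the sum (or sample mean).
Var(S) = n·Var(W_i) = 1355·112.07 = 151854.85.
Chebyshev: P(|S − 1355·74| ≥ 3344) ≤ Var(S)/3344² = 151854.85/11182336 = 0.0136.

0.014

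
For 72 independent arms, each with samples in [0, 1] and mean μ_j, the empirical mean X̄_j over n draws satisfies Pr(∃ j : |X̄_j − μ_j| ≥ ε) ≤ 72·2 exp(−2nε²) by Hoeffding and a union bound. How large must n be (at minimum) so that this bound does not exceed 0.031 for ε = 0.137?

225

Need 2·72·exp(−2nε²) ≤ 0.031, i.e. exp(−2nε²) ≤ 0.031/144.
So 2nε² ≥ ln(144/0.031) = 8.443581.
Hence n ≥ 8.443581/(2·0.137²) = 224.934.
The smallest integer n is 225.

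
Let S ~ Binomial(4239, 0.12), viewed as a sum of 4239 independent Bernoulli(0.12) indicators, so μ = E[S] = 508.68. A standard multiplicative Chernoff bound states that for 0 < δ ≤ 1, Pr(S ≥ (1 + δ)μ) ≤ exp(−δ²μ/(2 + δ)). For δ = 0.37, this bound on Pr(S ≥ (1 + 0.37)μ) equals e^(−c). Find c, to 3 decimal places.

29.383

c = δ²μ/(2 + δ) = 0.37²·508.68/(2 + 0.37) = 29.3832.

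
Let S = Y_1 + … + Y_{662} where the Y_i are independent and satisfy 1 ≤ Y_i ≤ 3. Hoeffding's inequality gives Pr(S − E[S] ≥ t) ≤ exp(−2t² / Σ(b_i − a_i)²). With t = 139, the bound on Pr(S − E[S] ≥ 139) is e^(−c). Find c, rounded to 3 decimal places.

Σ(b_i − a_i)² = 662·(2)² = 2648.
c = 2t²/2648 = 2·139²/2648 = 14.5929.

14.593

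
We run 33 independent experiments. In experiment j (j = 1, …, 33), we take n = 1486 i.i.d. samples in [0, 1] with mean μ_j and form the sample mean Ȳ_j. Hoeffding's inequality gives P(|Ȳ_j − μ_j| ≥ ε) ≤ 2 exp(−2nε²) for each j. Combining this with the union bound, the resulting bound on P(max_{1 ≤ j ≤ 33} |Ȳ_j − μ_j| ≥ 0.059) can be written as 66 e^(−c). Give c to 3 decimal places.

Union bound over the 33 events: P(max_{1 ≤ j ≤ 33} |Ȳ_j − μ_j| ≥ 0.059) ≤ 33·2·exp(−2nε²) = 66 exp(−2·1486·0.059²).
So c = 2·1486·0.059² = 10.3455.

10.346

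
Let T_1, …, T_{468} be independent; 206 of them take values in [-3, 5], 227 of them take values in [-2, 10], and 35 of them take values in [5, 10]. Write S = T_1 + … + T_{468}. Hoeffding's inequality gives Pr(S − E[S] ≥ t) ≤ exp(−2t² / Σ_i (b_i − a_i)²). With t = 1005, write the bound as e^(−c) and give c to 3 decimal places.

Σ(b_i − a_i)² = 206·8² + 227·12² + 35·5² = 46747.
c = 2t² / 46747 = 2·1005² / 46747 = 43.2124.

43.212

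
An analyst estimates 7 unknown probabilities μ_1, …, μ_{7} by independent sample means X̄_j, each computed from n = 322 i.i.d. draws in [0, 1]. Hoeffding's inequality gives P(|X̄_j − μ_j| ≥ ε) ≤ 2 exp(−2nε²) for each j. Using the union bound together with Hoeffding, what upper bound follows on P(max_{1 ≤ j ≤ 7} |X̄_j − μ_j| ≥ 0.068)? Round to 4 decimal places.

0.7126

Per-experiment Hoeffding bound: 2·exp(−2·322·0.068²) = 2·exp(−2.97786) = 0.1018.
Union bound over 7 events: 7·0.1018 = 0.71263.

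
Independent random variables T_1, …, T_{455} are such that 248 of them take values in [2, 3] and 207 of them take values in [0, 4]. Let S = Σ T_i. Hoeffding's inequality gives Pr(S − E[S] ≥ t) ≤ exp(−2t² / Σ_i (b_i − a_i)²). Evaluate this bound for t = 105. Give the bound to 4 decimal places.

Σ(b_i − a_i)² = 248·1² + 207·4² = 3560.
Exponent = 2·105² / 3560 = 6.19382.
Bound = exp(−6.19382) = 0.00204.

0.0020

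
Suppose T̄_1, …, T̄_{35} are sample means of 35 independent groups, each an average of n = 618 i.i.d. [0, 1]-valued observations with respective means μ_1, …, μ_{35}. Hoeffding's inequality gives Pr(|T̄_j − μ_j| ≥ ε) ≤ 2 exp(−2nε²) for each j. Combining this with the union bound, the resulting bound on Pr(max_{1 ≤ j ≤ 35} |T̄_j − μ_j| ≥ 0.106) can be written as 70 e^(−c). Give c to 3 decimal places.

13.888

Union bound over the 35 events: Pr(max_{1 ≤ j ≤ 35} |T̄_j − μ_j| ≥ 0.106) ≤ 35·2·exp(−2nε²) = 70 exp(−2·618·0.106²).
So c = 2·618·0.106² = 13.8877.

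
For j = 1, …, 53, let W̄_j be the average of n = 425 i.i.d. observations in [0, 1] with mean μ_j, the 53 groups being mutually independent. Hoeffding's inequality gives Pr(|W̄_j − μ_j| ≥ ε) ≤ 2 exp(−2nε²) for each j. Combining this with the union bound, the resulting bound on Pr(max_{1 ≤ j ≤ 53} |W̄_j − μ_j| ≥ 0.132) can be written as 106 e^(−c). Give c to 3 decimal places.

Union bound over the 53 events: Pr(max_{1 ≤ j ≤ 53} |W̄_j − μ_j| ≥ 0.132) ≤ 53·2·exp(−2nε²) = 106 exp(−2·425·0.132²).
So c = 2·425·0.132² = 14.8104.

14.810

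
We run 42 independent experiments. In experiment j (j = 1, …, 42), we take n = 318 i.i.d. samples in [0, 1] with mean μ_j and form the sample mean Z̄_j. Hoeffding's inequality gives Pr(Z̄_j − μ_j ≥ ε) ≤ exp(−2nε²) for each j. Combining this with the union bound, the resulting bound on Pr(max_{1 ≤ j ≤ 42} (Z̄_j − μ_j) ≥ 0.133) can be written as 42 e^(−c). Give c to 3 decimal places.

Union bound over the 42 events: Pr(max_{1 ≤ j ≤ 42} (Z̄_j − μ_j) ≥ 0.133) ≤ 42·exp(−2nε²) = 42 exp(−2·318·0.133²).
So c = 2·318·0.133² = 11.2502.

11.250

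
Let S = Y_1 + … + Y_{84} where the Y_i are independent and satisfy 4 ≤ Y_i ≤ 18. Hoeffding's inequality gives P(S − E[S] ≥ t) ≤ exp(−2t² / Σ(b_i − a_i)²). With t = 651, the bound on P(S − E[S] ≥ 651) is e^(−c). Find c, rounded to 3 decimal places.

Σ(b_i − a_i)² = 84·(14)² = 16464.
c = 2t²/16464 = 2·651²/16464 = 51.4821.

51.482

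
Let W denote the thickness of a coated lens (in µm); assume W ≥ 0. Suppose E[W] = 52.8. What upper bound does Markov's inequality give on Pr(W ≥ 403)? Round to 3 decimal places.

Markov's inequality: for a non-negative random variable, Pr(W ≥ a) ≤ E[W]/a.
Here E[W] = 52.8 and a = 403, so the bound is 52.8/403 = 0.1310.

0.131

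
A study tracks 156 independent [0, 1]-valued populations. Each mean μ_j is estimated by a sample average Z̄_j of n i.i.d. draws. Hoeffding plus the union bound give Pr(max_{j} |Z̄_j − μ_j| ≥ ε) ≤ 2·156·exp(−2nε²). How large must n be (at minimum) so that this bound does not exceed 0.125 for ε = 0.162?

150

Need 2·156·exp(−2nε²) ≤ 0.125, i.e. exp(−2nε²) ≤ 0.125/312.
So 2nε² ≥ ln(312/0.125) = 7.822445.
Hence n ≥ 7.822445/(2·0.162²) = 149.033.
The smallest integer n is 150.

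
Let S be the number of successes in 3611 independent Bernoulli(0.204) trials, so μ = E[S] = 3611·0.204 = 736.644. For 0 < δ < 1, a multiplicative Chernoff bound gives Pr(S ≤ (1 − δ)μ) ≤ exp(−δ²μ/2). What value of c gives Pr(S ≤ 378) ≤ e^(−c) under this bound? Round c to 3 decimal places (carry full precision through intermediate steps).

Write 378 = (1 − δ)μ, so δ = 1 − 378/736.644 = 0.486862…
Then the exponent is δ²μ/2 = (μ − 378)²/(2μ) = 87.305075.

87.305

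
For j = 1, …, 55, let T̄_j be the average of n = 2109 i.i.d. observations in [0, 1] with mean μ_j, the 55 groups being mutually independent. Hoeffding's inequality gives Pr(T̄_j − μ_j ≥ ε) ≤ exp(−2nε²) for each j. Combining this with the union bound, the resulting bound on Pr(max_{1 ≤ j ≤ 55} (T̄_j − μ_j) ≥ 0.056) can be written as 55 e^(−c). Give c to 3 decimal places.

Union bound over the 55 events: Pr(max_{1 ≤ j ≤ 55} (T̄_j − μ_j) ≥ 0.056) ≤ 55·exp(−2nε²) = 55 exp(−2·2109·0.056²).
So c = 2·2109·0.056² = 13.2276.

13.228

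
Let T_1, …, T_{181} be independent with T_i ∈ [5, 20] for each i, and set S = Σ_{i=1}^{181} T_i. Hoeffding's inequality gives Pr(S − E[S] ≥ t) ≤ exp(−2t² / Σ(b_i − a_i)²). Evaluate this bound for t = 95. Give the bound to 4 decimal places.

Σ(b_i − a_i)² = 181·(15)² = 40725.
Exponent = 2·95²/40725 = 0.4432.
Bound = exp(−0.4432) = 0.64197.

0.6420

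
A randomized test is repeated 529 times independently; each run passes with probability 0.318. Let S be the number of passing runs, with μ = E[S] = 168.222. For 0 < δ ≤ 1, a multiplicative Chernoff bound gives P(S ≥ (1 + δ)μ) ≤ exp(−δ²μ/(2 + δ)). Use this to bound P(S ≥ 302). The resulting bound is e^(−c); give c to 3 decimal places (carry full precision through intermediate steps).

38.060

Write 302 = (1 + δ)μ, so δ = 302/168.222 − 1 = 0.7952468…
Then the exponent is δ²μ/(2 + δ) = (302 − μ)² / (μ·(2 + δ)) = 38.059796.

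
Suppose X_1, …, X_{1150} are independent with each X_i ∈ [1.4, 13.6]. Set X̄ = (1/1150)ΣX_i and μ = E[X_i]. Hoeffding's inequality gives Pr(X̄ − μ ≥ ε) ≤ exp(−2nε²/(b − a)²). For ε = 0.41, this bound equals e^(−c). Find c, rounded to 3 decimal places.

c = 2nε²/(b − a)² = 2·1150·0.41² / 12.2² = 2.5976.

2.598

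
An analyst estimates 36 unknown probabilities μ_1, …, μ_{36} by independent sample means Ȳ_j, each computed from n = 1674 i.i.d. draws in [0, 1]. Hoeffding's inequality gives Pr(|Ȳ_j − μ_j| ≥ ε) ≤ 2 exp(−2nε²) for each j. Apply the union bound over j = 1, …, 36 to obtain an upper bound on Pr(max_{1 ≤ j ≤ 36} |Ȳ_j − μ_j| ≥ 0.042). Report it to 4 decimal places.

0.1961

Per-experiment Hoeffding bound: 2·exp(−2·1674·0.042²) = 2·exp(−5.90587) = 0.0054468.
Union bound over 36 events: 36·0.0054468 = 0.19609.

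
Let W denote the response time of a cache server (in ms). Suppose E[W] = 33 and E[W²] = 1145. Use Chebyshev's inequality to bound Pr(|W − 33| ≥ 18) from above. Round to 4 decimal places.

Var(W) = E[W²] − (E[W])² = 1145 − 1089 = 56.
Chebyshev's inequality: Pr(|W − μ| ≥ t) ≤ Var(W)/t² = 56/324 = 0.1728.

0.1728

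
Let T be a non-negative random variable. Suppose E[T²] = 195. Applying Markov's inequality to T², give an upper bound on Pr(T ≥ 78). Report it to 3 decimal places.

0.032

Since T ≥ 0, the event {T ≥ 78} is the same as {T² ≥ 6084}.
Markov's inequality applied to T² gives Pr(T² ≥ 6084) ≤ E[T²]/6084 = 195/6084 = 0.0321.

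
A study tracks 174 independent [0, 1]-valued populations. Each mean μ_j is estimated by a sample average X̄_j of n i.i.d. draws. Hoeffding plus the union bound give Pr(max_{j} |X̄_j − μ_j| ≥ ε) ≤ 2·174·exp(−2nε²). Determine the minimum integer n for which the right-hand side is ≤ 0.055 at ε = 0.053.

1558

Need 2·174·exp(−2nε²) ≤ 0.055, i.e. exp(−2nε²) ≤ 0.055/348.
So 2nε² ≥ ln(348/0.055) = 8.752625.
Hence n ≥ 8.752625/(2·0.053²) = 1557.961.
The smallest integer n is 1558.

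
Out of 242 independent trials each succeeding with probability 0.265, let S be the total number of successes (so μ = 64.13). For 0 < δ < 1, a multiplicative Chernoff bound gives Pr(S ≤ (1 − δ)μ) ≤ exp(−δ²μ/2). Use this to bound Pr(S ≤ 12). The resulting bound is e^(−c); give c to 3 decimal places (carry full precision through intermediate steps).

21.188

Write 12 = (1 − δ)μ, so δ = 1 − 12/64.13 = 0.8128801…
Then the exponent is δ²μ/2 = (μ − 12)²/(2μ) = 21.187719.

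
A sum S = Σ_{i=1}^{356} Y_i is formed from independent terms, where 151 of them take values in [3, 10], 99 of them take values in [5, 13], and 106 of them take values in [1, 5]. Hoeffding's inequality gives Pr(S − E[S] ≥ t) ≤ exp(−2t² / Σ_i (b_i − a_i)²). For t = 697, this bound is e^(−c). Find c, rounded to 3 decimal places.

62.965

Σ(b_i − a_i)² = 151·7² + 99·8² + 106·4² = 15431.
c = 2t² / 15431 = 2·697² / 15431 = 62.9653.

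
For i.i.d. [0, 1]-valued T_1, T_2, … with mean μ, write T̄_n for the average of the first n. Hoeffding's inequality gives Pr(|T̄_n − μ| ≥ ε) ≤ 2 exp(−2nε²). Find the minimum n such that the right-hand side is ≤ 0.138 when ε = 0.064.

Require 2·exp(−2nε²) ≤ 0.138, i.e. 2nε² ≥ ln(2/0.138) = 2.673649.
So n ≥ 2.673649 / (2·0.064²) = 326.373.
The smallest integer n is 327.

327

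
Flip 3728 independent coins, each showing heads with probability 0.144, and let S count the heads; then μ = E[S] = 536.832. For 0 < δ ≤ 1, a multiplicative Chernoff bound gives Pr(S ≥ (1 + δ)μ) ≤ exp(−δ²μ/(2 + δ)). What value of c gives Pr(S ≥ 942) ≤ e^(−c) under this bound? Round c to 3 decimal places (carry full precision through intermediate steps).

111.007

Write 942 = (1 + δ)μ, so δ = 942/536.832 − 1 = 0.7547389…
Then the exponent is δ²μ/(2 + δ) = (942 − μ)² / (μ·(2 + δ)) = 111.007273.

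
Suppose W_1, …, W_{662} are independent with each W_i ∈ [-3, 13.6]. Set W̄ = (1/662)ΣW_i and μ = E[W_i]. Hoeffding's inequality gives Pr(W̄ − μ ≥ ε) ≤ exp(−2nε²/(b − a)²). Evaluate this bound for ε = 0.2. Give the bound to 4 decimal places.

Exponent: 2nε²/(b − a)² = 2·662·0.2² / 16.6² = 0.19219.
Bound = exp(−0.19219) = 0.82515.

0.8251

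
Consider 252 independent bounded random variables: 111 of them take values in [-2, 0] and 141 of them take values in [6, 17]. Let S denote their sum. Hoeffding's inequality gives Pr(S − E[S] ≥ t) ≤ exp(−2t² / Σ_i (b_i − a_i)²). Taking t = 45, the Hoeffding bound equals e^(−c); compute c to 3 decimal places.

0.231

Σ(b_i − a_i)² = 111·2² + 141·11² = 17505.
c = 2t² / 17505 = 2·45² / 17505 = 0.2314.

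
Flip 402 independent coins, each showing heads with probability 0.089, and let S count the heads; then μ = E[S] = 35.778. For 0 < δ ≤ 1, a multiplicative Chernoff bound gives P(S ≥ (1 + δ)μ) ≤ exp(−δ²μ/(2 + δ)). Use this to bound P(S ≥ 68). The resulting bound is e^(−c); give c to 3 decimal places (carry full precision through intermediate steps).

10.005

Write 68 = (1 + δ)μ, so δ = 68/35.778 − 1 = 0.9006093…
Then the exponent is δ²μ/(2 + δ) = (68 − μ)² / (μ·(2 + δ)) = 10.004599.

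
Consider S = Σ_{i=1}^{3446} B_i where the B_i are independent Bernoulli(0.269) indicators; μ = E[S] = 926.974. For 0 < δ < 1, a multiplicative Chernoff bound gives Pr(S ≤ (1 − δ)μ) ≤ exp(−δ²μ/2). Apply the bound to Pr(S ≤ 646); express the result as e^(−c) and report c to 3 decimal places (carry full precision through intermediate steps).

Write 646 = (1 − δ)μ, so δ = 1 − 646/926.974 = 0.3031088…
Then the exponent is δ²μ/2 = (μ − 646)²/(2μ) = 42.582850.

42.583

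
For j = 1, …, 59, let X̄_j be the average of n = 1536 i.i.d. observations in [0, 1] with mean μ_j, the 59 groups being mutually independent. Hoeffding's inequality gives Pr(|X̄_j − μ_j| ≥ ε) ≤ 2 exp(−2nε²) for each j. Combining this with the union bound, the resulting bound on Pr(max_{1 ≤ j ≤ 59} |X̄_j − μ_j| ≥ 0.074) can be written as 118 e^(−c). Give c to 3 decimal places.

16.822

Union bound over the 59 events: Pr(max_{1 ≤ j ≤ 59} |X̄_j − μ_j| ≥ 0.074) ≤ 59·2·exp(−2nε²) = 118 exp(−2·1536·0.074²).
So c = 2·1536·0.074² = 16.8223.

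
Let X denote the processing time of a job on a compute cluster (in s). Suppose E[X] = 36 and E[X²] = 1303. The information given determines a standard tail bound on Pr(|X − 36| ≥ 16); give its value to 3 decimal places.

The first two moments determine the variance, so Chebyshev's inequality is the sharpest standard bound available.
Var(X) = E[X²] − (E[X])² = 1303 − 1296 = 7.
Chebyshev's inequality: Pr(|X − μ| ≥ t) ≤ Var(X)/t² = 7/256 = 0.0273.

0.027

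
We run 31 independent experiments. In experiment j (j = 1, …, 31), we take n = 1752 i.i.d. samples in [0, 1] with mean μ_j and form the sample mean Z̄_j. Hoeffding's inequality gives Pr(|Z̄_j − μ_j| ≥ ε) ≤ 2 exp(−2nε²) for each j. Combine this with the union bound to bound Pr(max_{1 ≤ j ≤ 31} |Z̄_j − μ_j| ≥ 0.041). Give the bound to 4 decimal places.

0.1715

Per-experiment Hoeffding bound: 2·exp(−2·1752·0.041²) = 2·exp(−5.89022) = 0.0055327.
Union bound over 31 events: 31·0.0055327 = 0.17151.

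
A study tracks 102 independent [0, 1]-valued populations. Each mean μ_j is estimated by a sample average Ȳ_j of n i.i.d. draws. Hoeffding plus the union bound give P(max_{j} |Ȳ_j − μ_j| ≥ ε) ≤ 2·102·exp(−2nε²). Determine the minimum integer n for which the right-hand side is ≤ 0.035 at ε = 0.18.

Need 2·102·exp(−2nε²) ≤ 0.035, i.e. exp(−2nε²) ≤ 0.035/204.
So 2nε² ≥ ln(204/0.035) = 8.670527.
Hence n ≥ 8.670527/(2·0.18²) = 133.804.
The smallest integer n is 134.

134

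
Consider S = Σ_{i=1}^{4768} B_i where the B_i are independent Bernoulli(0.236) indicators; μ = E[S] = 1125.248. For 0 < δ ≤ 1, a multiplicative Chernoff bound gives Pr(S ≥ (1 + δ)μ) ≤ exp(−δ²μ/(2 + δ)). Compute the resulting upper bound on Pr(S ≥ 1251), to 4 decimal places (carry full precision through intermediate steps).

0.0013

Write 1251 = (1 + δ)μ, so δ = 1251/1125.248 − 1 = 0.1117549…
Then the exponent is δ²μ/(2 + δ) = (1251 − μ)² / (μ·(2 + δ)) = 6.654846.
Bound = exp(−6.654846) = 0.00129.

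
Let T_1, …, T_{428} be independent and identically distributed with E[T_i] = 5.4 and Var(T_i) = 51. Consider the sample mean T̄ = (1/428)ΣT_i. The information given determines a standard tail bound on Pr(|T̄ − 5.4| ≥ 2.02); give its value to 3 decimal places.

0.029

With mean and variance of each term known, Chebyshev's inequality bounds the deviation of the sum (or sample mean).
Var(T̄) = Var(T_i)/n = 51/428 = 0.11916.
Chebyshev: Pr(|T̄ − 5.4| ≥ 2.02) ≤ Var(T̄)/(2.02)² = 51/(428·2.02²) = 0.0292.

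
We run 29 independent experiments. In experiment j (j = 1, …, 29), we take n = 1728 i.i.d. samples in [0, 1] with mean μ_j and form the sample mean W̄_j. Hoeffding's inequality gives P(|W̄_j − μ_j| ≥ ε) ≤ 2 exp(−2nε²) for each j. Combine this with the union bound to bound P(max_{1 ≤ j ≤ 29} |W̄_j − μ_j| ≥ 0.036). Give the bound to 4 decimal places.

0.6580

Per-experiment Hoeffding bound: 2·exp(−2·1728·0.036²) = 2·exp(−4.47898) = 0.02269.
Union bound over 29 events: 29·0.02269 = 0.65801.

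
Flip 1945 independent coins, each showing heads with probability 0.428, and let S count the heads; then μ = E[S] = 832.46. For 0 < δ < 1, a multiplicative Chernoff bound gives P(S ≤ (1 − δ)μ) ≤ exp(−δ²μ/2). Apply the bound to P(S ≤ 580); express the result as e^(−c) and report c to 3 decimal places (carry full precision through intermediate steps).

38.282

Write 580 = (1 − δ)μ, so δ = 1 − 580/832.46 = 0.3032698…
Then the exponent is δ²μ/2 = (μ − 580)²/(2μ) = 38.281750.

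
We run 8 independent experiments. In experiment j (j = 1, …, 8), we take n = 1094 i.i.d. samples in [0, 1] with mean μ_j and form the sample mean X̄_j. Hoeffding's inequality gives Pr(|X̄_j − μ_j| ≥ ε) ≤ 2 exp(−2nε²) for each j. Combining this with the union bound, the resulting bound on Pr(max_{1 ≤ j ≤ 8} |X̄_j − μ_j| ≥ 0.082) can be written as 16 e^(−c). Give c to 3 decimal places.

Union bound over the 8 events: Pr(max_{1 ≤ j ≤ 8} |X̄_j − μ_j| ≥ 0.082) ≤ 8·2·exp(−2nε²) = 16 exp(−2·1094·0.082²).
So c = 2·1094·0.082² = 14.7121.

14.712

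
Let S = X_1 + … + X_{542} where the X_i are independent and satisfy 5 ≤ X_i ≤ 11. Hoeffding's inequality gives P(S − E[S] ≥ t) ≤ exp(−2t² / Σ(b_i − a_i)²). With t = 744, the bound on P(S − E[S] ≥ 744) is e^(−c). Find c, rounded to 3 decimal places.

56.738

Σ(b_i − a_i)² = 542·(6)² = 19512.
c = 2t²/19512 = 2·744²/19512 = 56.7380.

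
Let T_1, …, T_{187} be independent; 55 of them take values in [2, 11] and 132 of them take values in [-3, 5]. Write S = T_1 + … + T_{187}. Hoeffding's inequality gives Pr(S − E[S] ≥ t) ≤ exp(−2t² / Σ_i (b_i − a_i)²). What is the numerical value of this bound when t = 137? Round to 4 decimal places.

0.0545

Σ(b_i − a_i)² = 55·9² + 132·8² = 12903.
Exponent = 2·137² / 12903 = 2.90925.
Bound = exp(−2.90925) = 0.05452.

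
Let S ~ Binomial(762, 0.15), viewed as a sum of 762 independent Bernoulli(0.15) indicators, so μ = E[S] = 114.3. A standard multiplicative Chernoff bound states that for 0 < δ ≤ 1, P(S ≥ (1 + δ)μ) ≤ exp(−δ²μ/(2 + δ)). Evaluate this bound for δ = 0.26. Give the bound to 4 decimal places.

0.0327

Exponent = δ²μ/(2 + δ) = 0.26²·114.3/2.26 = 3.4189.
Bound = exp(−3.4189) = 0.03275.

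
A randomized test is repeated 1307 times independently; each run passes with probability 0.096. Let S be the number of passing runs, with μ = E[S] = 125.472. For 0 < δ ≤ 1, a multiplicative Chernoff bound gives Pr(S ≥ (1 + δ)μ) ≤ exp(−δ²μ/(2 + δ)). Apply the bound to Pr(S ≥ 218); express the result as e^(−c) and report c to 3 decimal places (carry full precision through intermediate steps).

24.926

Write 218 = (1 + δ)μ, so δ = 218/125.472 − 1 = 0.7374394…
Then the exponent is δ²μ/(2 + δ) = (218 − μ)² / (μ·(2 + δ)) = 24.926139.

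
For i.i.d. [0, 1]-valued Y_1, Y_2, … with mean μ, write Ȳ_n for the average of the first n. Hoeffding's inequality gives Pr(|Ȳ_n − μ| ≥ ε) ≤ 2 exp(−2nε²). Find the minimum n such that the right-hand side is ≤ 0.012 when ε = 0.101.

Require 2·exp(−2nε²) ≤ 0.012, i.e. 2nε² ≥ ln(2/0.012) = 5.115996.
So n ≥ 5.115996 / (2·0.101²) = 250.760.
The smallest integer n is 251.

251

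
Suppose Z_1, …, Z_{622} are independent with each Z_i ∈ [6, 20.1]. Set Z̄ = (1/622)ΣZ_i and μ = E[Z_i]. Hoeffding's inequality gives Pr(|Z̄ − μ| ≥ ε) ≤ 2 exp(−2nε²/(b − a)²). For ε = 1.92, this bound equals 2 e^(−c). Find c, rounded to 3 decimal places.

c = 2nε²/(b − a)² = 2·622·1.92² / 14.1² = 23.0667.

23.067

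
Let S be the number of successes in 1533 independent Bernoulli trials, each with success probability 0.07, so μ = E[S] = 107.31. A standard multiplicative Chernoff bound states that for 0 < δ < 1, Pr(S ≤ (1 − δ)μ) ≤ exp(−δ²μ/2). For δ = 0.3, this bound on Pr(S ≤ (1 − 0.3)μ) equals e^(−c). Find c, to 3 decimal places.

4.829

c = δ²μ/2 = 0.3²·107.31/2 = 4.8289.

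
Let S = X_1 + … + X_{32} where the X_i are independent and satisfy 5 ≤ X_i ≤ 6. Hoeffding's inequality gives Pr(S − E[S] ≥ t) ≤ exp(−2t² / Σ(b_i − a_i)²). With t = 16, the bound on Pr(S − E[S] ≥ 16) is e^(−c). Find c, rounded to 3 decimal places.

16.000

Σ(b_i − a_i)² = 32·(1)² = 32.
c = 2t²/32 = 2·16²/32 = 16.0000.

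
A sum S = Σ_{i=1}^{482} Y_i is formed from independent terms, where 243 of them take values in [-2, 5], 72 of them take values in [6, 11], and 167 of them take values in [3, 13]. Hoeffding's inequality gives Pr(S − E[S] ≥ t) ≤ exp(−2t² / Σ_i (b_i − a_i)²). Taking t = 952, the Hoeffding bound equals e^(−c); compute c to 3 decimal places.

Σ(b_i − a_i)² = 243·7² + 72·5² + 167·10² = 30407.
c = 2t² / 30407 = 2·952² / 30407 = 59.6115.

59.612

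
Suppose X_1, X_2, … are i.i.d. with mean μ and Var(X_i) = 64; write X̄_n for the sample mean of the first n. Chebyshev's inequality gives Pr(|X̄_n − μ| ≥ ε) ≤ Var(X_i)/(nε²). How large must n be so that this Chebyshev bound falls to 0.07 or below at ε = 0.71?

Require 64/(n·0.71²) ≤ 0.07, i.e. n ≥ 64/(0.07·0.71²) = 1813.699.
The smallest integer n is 1814.

1814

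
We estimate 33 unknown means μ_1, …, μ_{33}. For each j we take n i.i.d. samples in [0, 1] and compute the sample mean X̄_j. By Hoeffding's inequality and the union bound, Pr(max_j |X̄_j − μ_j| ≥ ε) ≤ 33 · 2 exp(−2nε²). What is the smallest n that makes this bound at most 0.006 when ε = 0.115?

Need 2·33·exp(−2nε²) ≤ 0.006, i.e. exp(−2nε²) ≤ 0.006/66.
So 2nε² ≥ ln(66/0.006) = 9.305651.
Hence n ≥ 9.305651/(2·0.115²) = 351.820.
The smallest integer n is 352.

352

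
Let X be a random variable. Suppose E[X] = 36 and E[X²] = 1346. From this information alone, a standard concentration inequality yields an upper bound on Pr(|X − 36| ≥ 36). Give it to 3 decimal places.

0.039

The first two moments determine the variance, so Chebyshev's inequality is the sharpest standard bound available.
Var(X) = E[X²] − (E[X])² = 1346 − 1296 = 50.
Chebyshev's inequality: Pr(|X − μ| ≥ t) ≤ Var(X)/t² = 50/1296 = 0.0386.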